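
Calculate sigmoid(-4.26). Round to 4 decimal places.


sigmoid(z) = 1 / (1 + exp(-z))
exp(-(-4.26)) = exp(4.26) = 70.81
1 + 70.81 = 71.81
1 / 71.81 = 0.0139

0.0139


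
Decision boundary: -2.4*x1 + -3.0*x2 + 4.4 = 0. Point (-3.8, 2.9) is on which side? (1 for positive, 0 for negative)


Compute -2.4 * -3.8 + -3.0 * 2.9 + 4.4
= 9.12 + -8.7 + 4.4
= 4.82
Since 4.82 >= 0, the point is on the positive side.

1


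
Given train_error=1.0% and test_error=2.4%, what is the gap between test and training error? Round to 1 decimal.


Generalization gap = test_error - train_error
= 2.4 - 1.0
= 1.4%
A small gap suggests good generalization.

1.4


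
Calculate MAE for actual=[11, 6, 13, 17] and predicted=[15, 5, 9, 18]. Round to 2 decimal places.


Absolute errors: [4, 1, 4, 1]
Sum of absolute errors = 10
MAE = 10 / 4 = 2.50

2.50


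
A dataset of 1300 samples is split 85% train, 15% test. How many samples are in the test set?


Train samples = 1300 * 85% = 1105
Test samples = 1300 - 1105
= 195

195


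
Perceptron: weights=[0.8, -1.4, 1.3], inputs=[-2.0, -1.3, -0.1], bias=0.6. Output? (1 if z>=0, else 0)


z = w . x + b
= 0.8*-2.0 + -1.4*-1.3 + 1.3*-0.1 + 0.6
= -1.6 + 1.82 + -0.13 + 0.6
= 0.09 + 0.6
= 0.69
Since z = 0.69 >= 0, output = 1

1


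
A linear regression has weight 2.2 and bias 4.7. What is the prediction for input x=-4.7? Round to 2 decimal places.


y = 2.2 * -4.7 + (4.7)
= -10.34 + (4.7)
= -5.64

-5.64


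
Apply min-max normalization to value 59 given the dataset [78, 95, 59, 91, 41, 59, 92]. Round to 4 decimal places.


Min = 41, Max = 95
Range = 95 - 41 = 54
Scaled = (x - min) / (max - min)
= (59 - 41) / 54
= 18 / 54
= 0.3333

0.3333


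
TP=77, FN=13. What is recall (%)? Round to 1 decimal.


Recall = TP / (TP + FN) * 100
= 77 / (77 + 13)
= 77 / 90
= 0.8556
= 85.6%

85.6


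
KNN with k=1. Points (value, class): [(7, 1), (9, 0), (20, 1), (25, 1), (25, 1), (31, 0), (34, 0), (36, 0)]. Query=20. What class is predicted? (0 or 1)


Distances from query 20:
Point 20 (class 1): distance = 0
K=1 nearest neighbors: classes = [1]
Votes for class 1: 1 / 1
Majority vote => class 1

1


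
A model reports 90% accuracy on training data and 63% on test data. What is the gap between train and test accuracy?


Gap = train_accuracy - test_accuracy
= 90 - 63
= 27%
This large gap strongly indicates overfitting.

27


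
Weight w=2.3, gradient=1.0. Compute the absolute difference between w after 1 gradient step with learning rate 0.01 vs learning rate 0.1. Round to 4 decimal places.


With lr=0.01: w_new = 2.3 - 0.01 * 1.0 = 2.29
With lr=0.1: w_new = 2.3 - 0.1 * 1.0 = 2.2
Absolute difference = |2.29 - 2.2|
= 0.0900

0.0900


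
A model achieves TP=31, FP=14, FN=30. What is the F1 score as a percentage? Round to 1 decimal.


Precision = TP / (TP + FP) = 31 / 45 = 0.6889
Recall = TP / (TP + FN) = 31 / 61 = 0.5082
F1 = 2 * P * R / (P + R)
= 2 * 0.6889 * 0.5082 / (0.6889 + 0.5082)
= 0.7002 / 1.1971
= 0.5849
As percentage: 58.5%

58.5


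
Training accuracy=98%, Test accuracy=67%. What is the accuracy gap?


Gap = train_accuracy - test_accuracy
= 98 - 67
= 31%
This large gap strongly indicates overfitting.

31


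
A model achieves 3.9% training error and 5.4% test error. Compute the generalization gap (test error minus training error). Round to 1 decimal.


Generalization gap = test_error - train_error
= 5.4 - 3.9
= 1.5%
A small gap suggests good generalization.

1.5


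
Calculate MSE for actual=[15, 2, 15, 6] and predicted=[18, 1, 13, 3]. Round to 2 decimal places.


Differences: [-3, 1, 2, 3]
Squared errors: [9, 1, 4, 9]
Sum of squared errors = 23
MSE = 23 / 4 = 5.75

5.75


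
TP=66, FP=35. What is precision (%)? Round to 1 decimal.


Precision = TP / (TP + FP) * 100
= 66 / (66 + 35)
= 66 / 101
= 0.6535
= 65.3%

65.3


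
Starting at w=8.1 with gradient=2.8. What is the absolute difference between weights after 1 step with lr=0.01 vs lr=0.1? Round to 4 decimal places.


With lr=0.01: w_new = 8.1 - 0.01 * 2.8 = 8.072
With lr=0.1: w_new = 8.1 - 0.1 * 2.8 = 7.82
Absolute difference = |8.072 - 7.82|
= 0.2520

0.2520


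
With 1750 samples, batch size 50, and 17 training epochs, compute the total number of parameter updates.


Iterations per epoch = 1750 / 50 = 35
Total updates = iterations_per_epoch * epochs
= 35 * 17
= 595

595


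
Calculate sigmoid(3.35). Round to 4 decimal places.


sigmoid(z) = 1 / (1 + exp(-z))
exp(-(3.35)) = exp(-3.35) = 0.0351
1 + 0.0351 = 1.0351
1 / 1.0351 = 0.9661

0.9661


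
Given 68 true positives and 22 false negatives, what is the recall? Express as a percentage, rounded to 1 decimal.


Recall = TP / (TP + FN) * 100
= 68 / (68 + 22)
= 68 / 90
= 0.7556
= 75.6%

75.6


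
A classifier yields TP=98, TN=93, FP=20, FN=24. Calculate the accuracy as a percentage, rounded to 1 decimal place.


Accuracy = (TP + TN) / (TP + TN + FP + FN) * 100
= (98 + 93) / (98 + 93 + 20 + 24)
= 191 / 235
= 0.8128
= 81.3%

81.3


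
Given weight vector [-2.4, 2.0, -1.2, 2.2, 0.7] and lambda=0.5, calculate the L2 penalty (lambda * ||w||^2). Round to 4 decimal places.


Squaring each weight:
(-2.4)^2 = 5.76
2.0^2 = 4.0
(-1.2)^2 = 1.44
2.2^2 = 4.84
0.7^2 = 0.49
Sum of squares = 16.53
Penalty = 0.5 * 16.53 = 8.2650

8.2650


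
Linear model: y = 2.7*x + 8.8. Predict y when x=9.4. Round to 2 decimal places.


y = 2.7 * 9.4 + (8.8)
= 25.38 + (8.8)
= 34.18

34.18


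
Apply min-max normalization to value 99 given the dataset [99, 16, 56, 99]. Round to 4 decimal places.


Min = 16, Max = 99
Range = 99 - 16 = 83
Scaled = (x - min) / (max - min)
= (99 - 16) / 83
= 83 / 83
= 1.0000

1.0000


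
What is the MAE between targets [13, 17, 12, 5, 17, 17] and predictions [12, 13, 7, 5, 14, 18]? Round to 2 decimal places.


Absolute errors: [1, 4, 5, 0, 3, 1]
Sum of absolute errors = 14
MAE = 14 / 6 = 2.33

2.33


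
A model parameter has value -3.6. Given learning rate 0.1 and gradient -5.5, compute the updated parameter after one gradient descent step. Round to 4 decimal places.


w_new = w_old - lr * gradient
= -3.6 - 0.1 * -5.5
= -3.6 - (-0.55)
= -3.0500

-3.0500


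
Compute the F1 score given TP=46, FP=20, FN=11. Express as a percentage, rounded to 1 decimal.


Precision = TP / (TP + FP) = 46 / 66 = 0.697
Recall = TP / (TP + FN) = 46 / 57 = 0.807
F1 = 2 * P * R / (P + R)
= 2 * 0.697 * 0.807 / (0.697 + 0.807)
= 1.1249 / 1.504
= 0.748
As percentage: 74.8%

74.8


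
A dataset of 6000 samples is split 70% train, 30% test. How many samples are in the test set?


Train samples = 6000 * 70% = 4200
Test samples = 6000 - 4200
= 1800

1800


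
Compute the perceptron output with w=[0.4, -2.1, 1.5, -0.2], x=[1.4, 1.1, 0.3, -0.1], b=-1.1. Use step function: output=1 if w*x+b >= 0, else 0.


z = w . x + b
= 0.4*1.4 + -2.1*1.1 + 1.5*0.3 + -0.2*-0.1 + -1.1
= 0.56 + -2.31 + 0.45 + 0.02 + -1.1
= -1.28 + -1.1
= -2.38
Since z = -2.38 < 0, output = 0

0


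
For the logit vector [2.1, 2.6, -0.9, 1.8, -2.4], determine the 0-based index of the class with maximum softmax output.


Softmax is a monotonic transformation, so it preserves the argmax.
We need to find the index of the maximum logit.
Index 0: 2.1
Index 1: 2.6
Index 2: -0.9
Index 3: 1.8
Index 4: -2.4
Maximum logit = 2.6 at index 1

1


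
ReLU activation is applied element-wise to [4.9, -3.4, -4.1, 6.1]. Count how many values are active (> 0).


ReLU(x) = max(0, x) for each element:
ReLU(4.9) = 4.9
ReLU(-3.4) = 0
ReLU(-4.1) = 0
ReLU(6.1) = 6.1
Active neurons (>0): 2

2


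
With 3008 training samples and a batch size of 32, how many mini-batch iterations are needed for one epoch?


Iterations per epoch = dataset_size / batch_size
= 3008 / 32
= 94

94


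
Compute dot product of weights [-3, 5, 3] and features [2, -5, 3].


Element-wise products:
-3 * 2 = -6
5 * -5 = -25
3 * 3 = 9
Sum = -6 + -25 + 9
= -22

-22


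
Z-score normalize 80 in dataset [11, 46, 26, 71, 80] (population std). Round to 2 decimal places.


Mean = (11 + 46 + 26 + 71 + 80) / 5 = 46.8
Variance = sum((x_i - mean)^2) / n = 680.56
Std = sqrt(680.56) = 26.0875
Z = (x - mean) / std
= (80 - 46.8) / 26.0875
= 33.2 / 26.0875
= 1.27

1.27


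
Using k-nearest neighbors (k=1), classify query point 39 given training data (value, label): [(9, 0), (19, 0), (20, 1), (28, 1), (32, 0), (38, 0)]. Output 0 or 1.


Distances from query 39:
Point 38 (class 0): distance = 1
K=1 nearest neighbors: classes = [0]
Votes for class 1: 0 / 1
Majority vote => class 0

0


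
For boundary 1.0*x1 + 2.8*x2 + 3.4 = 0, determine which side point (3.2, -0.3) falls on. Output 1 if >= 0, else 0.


Compute 1.0 * 3.2 + 2.8 * -0.3 + 3.4
= 3.2 + -0.84 + 3.4
= 5.76
Since 5.76 >= 0, the point is on the positive side.

1


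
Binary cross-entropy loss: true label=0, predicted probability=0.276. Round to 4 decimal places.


For y=0: Loss = -log(1-p)
= -log(1 - 0.276)
= -log(0.724)
= -(-0.323)
= 0.3230

0.3230


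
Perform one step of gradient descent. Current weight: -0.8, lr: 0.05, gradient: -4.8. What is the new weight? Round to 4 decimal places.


w_new = w_old - lr * gradient
= -0.8 - 0.05 * -4.8
= -0.8 - (-0.24)
= -0.5600

-0.5600


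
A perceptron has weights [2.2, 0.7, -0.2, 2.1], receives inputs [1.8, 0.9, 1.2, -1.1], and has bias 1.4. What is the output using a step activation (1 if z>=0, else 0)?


z = w . x + b
= 2.2*1.8 + 0.7*0.9 + -0.2*1.2 + 2.1*-1.1 + 1.4
= 3.96 + 0.63 + -0.24 + -2.31 + 1.4
= 2.04 + 1.4
= 3.44
Since z = 3.44 >= 0, output = 1

1


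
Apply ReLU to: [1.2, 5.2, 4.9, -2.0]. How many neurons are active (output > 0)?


ReLU(x) = max(0, x) for each element:
ReLU(1.2) = 1.2
ReLU(5.2) = 5.2
ReLU(4.9) = 4.9
ReLU(-2.0) = 0
Active neurons (>0): 3

3


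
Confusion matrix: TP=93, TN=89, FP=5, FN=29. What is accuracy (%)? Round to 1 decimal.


Accuracy = (TP + TN) / (TP + TN + FP + FN) * 100
= (93 + 89) / (93 + 89 + 5 + 29)
= 182 / 216
= 0.8426
= 84.3%

84.3


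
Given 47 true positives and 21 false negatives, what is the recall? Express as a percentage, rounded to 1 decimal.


Recall = TP / (TP + FN) * 100
= 47 / (47 + 21)
= 47 / 68
= 0.6912
= 69.1%

69.1


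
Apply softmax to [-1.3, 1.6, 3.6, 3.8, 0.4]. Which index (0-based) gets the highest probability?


Softmax is a monotonic transformation, so it preserves the argmax.
We need to find the index of the maximum logit.
Index 0: -1.3
Index 1: 1.6
Index 2: 3.6
Index 3: 3.8
Index 4: 0.4
Maximum logit = 3.8 at index 3

3


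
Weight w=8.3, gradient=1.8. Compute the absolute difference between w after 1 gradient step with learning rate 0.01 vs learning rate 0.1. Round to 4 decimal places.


With lr=0.01: w_new = 8.3 - 0.01 * 1.8 = 8.282
With lr=0.1: w_new = 8.3 - 0.1 * 1.8 = 8.12
Absolute difference = |8.282 - 8.12|
= 0.1620

0.1620


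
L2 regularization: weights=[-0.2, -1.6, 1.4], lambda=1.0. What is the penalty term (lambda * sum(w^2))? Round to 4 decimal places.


Squaring each weight:
(-0.2)^2 = 0.04
(-1.6)^2 = 2.56
1.4^2 = 1.96
Sum of squares = 4.56
Penalty = 1.0 * 4.56 = 4.5600

4.5600


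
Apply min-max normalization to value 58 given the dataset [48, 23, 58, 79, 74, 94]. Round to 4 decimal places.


Min = 23, Max = 94
Range = 94 - 23 = 71
Scaled = (x - min) / (max - min)
= (58 - 23) / 71
= 35 / 71
= 0.4930

0.4930


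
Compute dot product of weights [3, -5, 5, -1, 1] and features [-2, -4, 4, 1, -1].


Element-wise products:
3 * -2 = -6
-5 * -4 = 20
5 * 4 = 20
-1 * 1 = -1
1 * -1 = -1
Sum = -6 + 20 + 20 + -1 + -1
= 32

32


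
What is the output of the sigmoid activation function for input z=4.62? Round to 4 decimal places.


sigmoid(z) = 1 / (1 + exp(-z))
exp(-(4.62)) = exp(-4.62) = 0.0099
1 + 0.0099 = 1.0099
1 / 1.0099 = 0.9902

0.9902


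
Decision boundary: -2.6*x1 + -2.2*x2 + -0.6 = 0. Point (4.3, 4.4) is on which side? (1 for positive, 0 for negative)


Compute -2.6 * 4.3 + -2.2 * 4.4 + -0.6
= -11.18 + -9.68 + -0.6
= -21.46
Since -21.46 < 0, the point is on the negative side.

0


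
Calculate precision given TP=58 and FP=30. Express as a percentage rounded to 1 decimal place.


Precision = TP / (TP + FP) * 100
= 58 / (58 + 30)
= 58 / 88
= 0.6591
= 65.9%

65.9


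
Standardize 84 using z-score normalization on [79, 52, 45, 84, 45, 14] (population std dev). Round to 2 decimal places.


Mean = (79 + 52 + 45 + 84 + 45 + 14) / 6 = 53.1667
Variance = sum((x_i - mean)^2) / n = 547.8056
Std = sqrt(547.8056) = 23.4052
Z = (x - mean) / std
= (84 - 53.1667) / 23.4052
= 30.8333 / 23.4052
= 1.32

1.32


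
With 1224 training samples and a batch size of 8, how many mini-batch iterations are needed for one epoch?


Iterations per epoch = dataset_size / batch_size
= 1224 / 8
= 153

153


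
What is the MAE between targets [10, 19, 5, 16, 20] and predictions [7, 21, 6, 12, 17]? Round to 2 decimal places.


Absolute errors: [3, 2, 1, 4, 3]
Sum of absolute errors = 13
MAE = 13 / 5 = 2.60

2.60


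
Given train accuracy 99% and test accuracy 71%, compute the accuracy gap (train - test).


Gap = train_accuracy - test_accuracy
= 99 - 71
= 28%
This large gap strongly indicates overfitting.

28


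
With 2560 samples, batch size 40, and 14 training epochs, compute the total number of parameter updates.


Iterations per epoch = 2560 / 40 = 64
Total updates = iterations_per_epoch * epochs
= 64 * 14
= 896

896


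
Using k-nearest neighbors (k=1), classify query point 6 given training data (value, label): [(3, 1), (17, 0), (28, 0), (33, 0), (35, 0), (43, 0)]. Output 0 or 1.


Distances from query 6:
Point 3 (class 1): distance = 3
K=1 nearest neighbors: classes = [1]
Votes for class 1: 1 / 1
Majority vote => class 1

1


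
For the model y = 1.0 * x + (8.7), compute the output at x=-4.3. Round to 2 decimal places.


y = 1.0 * -4.3 + (8.7)
= -4.3 + (8.7)
= 4.40

4.40


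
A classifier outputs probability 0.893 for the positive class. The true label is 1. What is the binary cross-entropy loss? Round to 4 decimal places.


For y=1: Loss = -log(p)
= -log(0.893)
= -(-0.1132)
= 0.1132

0.1132


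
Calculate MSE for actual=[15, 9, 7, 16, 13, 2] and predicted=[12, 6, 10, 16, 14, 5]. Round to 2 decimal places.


Differences: [3, 3, -3, 0, -1, -3]
Squared errors: [9, 9, 9, 0, 1, 9]
Sum of squared errors = 37
MSE = 37 / 6 = 6.17

6.17


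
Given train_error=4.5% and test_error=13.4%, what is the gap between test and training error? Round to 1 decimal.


Generalization gap = test_error - train_error
= 13.4 - 4.5
= 8.9%
A moderate gap.

8.9


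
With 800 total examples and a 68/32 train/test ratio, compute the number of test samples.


Train samples = 800 * 68% = 544
Test samples = 800 - 544
= 256

256


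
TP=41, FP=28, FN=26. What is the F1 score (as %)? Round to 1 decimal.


Precision = TP / (TP + FP) = 41 / 69 = 0.5942
Recall = TP / (TP + FN) = 41 / 67 = 0.6119
F1 = 2 * P * R / (P + R)
= 2 * 0.5942 * 0.6119 / (0.5942 + 0.6119)
= 0.7272 / 1.2061
= 0.6029
As percentage: 60.3%

60.3


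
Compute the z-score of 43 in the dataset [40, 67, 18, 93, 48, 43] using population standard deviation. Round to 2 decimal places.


Mean = (40 + 67 + 18 + 93 + 48 + 43) / 6 = 51.5
Variance = sum((x_i - mean)^2) / n = 550.25
Std = sqrt(550.25) = 23.4574
Z = (x - mean) / std
= (43 - 51.5) / 23.4574
= -8.5 / 23.4574
= -0.36

-0.36


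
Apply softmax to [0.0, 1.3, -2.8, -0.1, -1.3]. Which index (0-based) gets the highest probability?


Softmax is a monotonic transformation, so it preserves the argmax.
We need to find the index of the maximum logit.
Index 0: 0.0
Index 1: 1.3
Index 2: -2.8
Index 3: -0.1
Index 4: -1.3
Maximum logit = 1.3 at index 1

1


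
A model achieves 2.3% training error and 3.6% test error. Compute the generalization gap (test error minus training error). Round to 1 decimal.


Generalization gap = test_error - train_error
= 3.6 - 2.3
= 1.3%
A small gap suggests good generalization.

1.3


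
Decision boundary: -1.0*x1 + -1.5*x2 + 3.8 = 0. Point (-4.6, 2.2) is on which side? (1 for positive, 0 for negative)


Compute -1.0 * -4.6 + -1.5 * 2.2 + 3.8
= 4.6 + -3.3 + 3.8
= 5.1
Since 5.1 >= 0, the point is on the positive side.

1


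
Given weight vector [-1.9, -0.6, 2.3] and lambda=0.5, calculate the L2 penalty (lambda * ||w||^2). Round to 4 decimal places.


Squaring each weight:
(-1.9)^2 = 3.61
(-0.6)^2 = 0.36
2.3^2 = 5.29
Sum of squares = 9.26
Penalty = 0.5 * 9.26 = 4.6300

4.6300


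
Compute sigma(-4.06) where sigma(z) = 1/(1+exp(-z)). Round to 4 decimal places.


sigmoid(z) = 1 / (1 + exp(-z))
exp(-(-4.06)) = exp(4.06) = 57.9743
1 + 57.9743 = 58.9743
1 / 58.9743 = 0.0170

0.0170


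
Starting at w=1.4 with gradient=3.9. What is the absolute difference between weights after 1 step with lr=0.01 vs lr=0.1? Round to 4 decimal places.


With lr=0.01: w_new = 1.4 - 0.01 * 3.9 = 1.361
With lr=0.1: w_new = 1.4 - 0.1 * 3.9 = 1.01
Absolute difference = |1.361 - 1.01|
= 0.3510

0.3510


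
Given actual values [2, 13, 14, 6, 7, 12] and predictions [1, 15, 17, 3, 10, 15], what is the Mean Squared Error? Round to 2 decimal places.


Differences: [1, -2, -3, 3, -3, -3]
Squared errors: [1, 4, 9, 9, 9, 9]
Sum of squared errors = 41
MSE = 41 / 6 = 6.83

6.83


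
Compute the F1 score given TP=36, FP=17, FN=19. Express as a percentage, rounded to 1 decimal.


Precision = TP / (TP + FP) = 36 / 53 = 0.6792
Recall = TP / (TP + FN) = 36 / 55 = 0.6545
F1 = 2 * P * R / (P + R)
= 2 * 0.6792 * 0.6545 / (0.6792 + 0.6545)
= 0.8892 / 1.3338
= 0.6667
As percentage: 66.7%

66.7


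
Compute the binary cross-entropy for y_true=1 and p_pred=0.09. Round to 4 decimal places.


For y=1: Loss = -log(p)
= -log(0.09)
= -(-2.4079)
= 2.4079

2.4079


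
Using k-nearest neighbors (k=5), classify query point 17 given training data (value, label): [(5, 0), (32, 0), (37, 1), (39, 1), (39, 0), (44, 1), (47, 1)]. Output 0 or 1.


Distances from query 17:
Point 5 (class 0): distance = 12
Point 32 (class 0): distance = 15
Point 37 (class 1): distance = 20
Point 39 (class 0): distance = 22
Point 39 (class 1): distance = 22
K=5 nearest neighbors: classes = [0, 0, 1, 0, 1]
Votes for class 1: 2 / 5
Majority vote => class 0

0


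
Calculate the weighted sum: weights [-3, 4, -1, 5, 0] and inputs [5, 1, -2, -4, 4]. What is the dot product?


Element-wise products:
-3 * 5 = -15
4 * 1 = 4
-1 * -2 = 2
5 * -4 = -20
0 * 4 = 0
Sum = -15 + 4 + 2 + -20 + 0
= -29

-29


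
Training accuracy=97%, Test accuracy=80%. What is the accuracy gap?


Gap = train_accuracy - test_accuracy
= 97 - 80
= 17%
This gap suggests the model is overfitting.

17


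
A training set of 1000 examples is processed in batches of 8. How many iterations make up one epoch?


Iterations per epoch = dataset_size / batch_size
= 1000 / 8
= 125

125


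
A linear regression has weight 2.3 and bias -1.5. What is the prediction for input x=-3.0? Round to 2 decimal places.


y = 2.3 * -3.0 + (-1.5)
= -6.9 + (-1.5)
= -8.40

-8.40


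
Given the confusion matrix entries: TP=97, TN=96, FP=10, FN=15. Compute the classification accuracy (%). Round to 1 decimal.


Accuracy = (TP + TN) / (TP + TN + FP + FN) * 100
= (97 + 96) / (97 + 96 + 10 + 15)
= 193 / 218
= 0.8853
= 88.5%

88.5


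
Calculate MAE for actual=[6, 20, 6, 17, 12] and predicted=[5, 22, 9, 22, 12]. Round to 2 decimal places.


Absolute errors: [1, 2, 3, 5, 0]
Sum of absolute errors = 11
MAE = 11 / 5 = 2.20

2.20


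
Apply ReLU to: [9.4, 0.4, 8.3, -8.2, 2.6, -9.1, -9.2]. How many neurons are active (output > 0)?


ReLU(x) = max(0, x) for each element:
ReLU(9.4) = 9.4
ReLU(0.4) = 0.4
ReLU(8.3) = 8.3
ReLU(-8.2) = 0
ReLU(2.6) = 2.6
ReLU(-9.1) = 0
ReLU(-9.2) = 0
Active neurons (>0): 4

4


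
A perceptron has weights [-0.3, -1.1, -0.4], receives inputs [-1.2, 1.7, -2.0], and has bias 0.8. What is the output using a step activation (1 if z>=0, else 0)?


z = w . x + b
= -0.3*-1.2 + -1.1*1.7 + -0.4*-2.0 + 0.8
= 0.36 + -1.87 + 0.8 + 0.8
= -0.71 + 0.8
= 0.09
Since z = 0.09 >= 0, output = 1

1


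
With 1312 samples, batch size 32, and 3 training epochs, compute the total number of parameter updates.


Iterations per epoch = 1312 / 32 = 41
Total updates = iterations_per_epoch * epochs
= 41 * 3
= 123

123


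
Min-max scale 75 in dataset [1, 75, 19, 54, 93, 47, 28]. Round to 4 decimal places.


Min = 1, Max = 93
Range = 93 - 1 = 92
Scaled = (x - min) / (max - min)
= (75 - 1) / 92
= 74 / 92
= 0.8043

0.8043


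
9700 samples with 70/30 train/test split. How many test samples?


Train samples = 9700 * 70% = 6790
Test samples = 9700 - 6790
= 2910

2910


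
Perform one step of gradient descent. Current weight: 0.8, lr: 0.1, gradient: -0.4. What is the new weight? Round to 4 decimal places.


w_new = w_old - lr * gradient
= 0.8 - 0.1 * -0.4
= 0.8 - (-0.04)
= 0.8400

0.8400


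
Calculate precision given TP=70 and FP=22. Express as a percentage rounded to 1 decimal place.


Precision = TP / (TP + FP) * 100
= 70 / (70 + 22)
= 70 / 92
= 0.7609
= 76.1%

76.1


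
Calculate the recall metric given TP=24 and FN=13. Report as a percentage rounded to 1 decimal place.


Recall = TP / (TP + FN) * 100
= 24 / (24 + 13)
= 24 / 37
= 0.6486
= 64.9%

64.9


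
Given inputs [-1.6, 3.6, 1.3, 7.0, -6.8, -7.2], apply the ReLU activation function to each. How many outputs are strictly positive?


ReLU(x) = max(0, x) for each element:
ReLU(-1.6) = 0
ReLU(3.6) = 3.6
ReLU(1.3) = 1.3
ReLU(7.0) = 7.0
ReLU(-6.8) = 0
ReLU(-7.2) = 0
Active neurons (>0): 3

3


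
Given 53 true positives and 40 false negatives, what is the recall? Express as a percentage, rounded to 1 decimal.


Recall = TP / (TP + FN) * 100
= 53 / (53 + 40)
= 53 / 93
= 0.5699
= 57.0%

57.0


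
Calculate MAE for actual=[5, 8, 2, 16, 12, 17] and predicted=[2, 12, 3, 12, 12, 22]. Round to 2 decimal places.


Absolute errors: [3, 4, 1, 4, 0, 5]
Sum of absolute errors = 17
MAE = 17 / 6 = 2.83

2.83


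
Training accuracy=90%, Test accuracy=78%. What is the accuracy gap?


Gap = train_accuracy - test_accuracy
= 90 - 78
= 12%
This gap suggests the model is overfitting.

12


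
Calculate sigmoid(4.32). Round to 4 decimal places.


sigmoid(z) = 1 / (1 + exp(-z))
exp(-(4.32)) = exp(-4.32) = 0.0133
1 + 0.0133 = 1.0133
1 / 1.0133 = 0.9869

0.9869


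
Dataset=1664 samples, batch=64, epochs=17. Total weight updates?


Iterations per epoch = 1664 / 64 = 26
Total updates = iterations_per_epoch * epochs
= 26 * 17
= 442

442


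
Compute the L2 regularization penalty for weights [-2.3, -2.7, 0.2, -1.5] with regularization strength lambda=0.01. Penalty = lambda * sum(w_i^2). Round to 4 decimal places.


Squaring each weight:
(-2.3)^2 = 5.29
(-2.7)^2 = 7.29
0.2^2 = 0.04
(-1.5)^2 = 2.25
Sum of squares = 14.87
Penalty = 0.01 * 14.87 = 0.1487

0.1487


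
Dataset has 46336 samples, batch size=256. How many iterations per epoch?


Iterations per epoch = dataset_size / batch_size
= 46336 / 256
= 181

181


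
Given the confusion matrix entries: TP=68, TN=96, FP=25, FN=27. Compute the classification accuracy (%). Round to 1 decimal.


Accuracy = (TP + TN) / (TP + TN + FP + FN) * 100
= (68 + 96) / (68 + 96 + 25 + 27)
= 164 / 216
= 0.7593
= 75.9%

75.9


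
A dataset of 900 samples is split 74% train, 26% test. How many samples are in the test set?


Train samples = 900 * 74% = 666
Test samples = 900 - 666
= 234

234


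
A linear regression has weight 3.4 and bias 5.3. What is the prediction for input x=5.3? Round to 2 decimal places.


y = 3.4 * 5.3 + (5.3)
= 18.02 + (5.3)
= 23.32

23.32


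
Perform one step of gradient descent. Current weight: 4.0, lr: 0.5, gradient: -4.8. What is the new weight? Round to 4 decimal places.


w_new = w_old - lr * gradient
= 4.0 - 0.5 * -4.8
= 4.0 - (-2.4)
= 6.4000

6.4000


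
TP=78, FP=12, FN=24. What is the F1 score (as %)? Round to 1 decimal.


Precision = TP / (TP + FP) = 78 / 90 = 0.8667
Recall = TP / (TP + FN) = 78 / 102 = 0.7647
F1 = 2 * P * R / (P + R)
= 2 * 0.8667 * 0.7647 / (0.8667 + 0.7647)
= 1.3255 / 1.6314
= 0.8125
As percentage: 81.3%

81.3


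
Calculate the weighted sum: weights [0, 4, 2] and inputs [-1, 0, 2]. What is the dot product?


Element-wise products:
0 * -1 = 0
4 * 0 = 0
2 * 2 = 4
Sum = 0 + 0 + 4
= 4

4


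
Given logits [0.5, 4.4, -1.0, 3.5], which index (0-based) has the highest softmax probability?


Softmax is a monotonic transformation, so it preserves the argmax.
We need to find the index of the maximum logit.
Index 0: 0.5
Index 1: 4.4
Index 2: -1.0
Index 3: 3.5
Maximum logit = 4.4 at index 1

1


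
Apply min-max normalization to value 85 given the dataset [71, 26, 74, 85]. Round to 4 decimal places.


Min = 26, Max = 85
Range = 85 - 26 = 59
Scaled = (x - min) / (max - min)
= (85 - 26) / 59
= 59 / 59
= 1.0000

1.0000


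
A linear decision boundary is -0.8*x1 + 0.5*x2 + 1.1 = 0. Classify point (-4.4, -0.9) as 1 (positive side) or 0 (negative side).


Compute -0.8 * -4.4 + 0.5 * -0.9 + 1.1
= 3.52 + -0.45 + 1.1
= 4.17
Since 4.17 >= 0, the point is on the positive side.

1


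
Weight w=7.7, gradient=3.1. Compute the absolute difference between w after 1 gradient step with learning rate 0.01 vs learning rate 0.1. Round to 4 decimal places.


With lr=0.01: w_new = 7.7 - 0.01 * 3.1 = 7.669
With lr=0.1: w_new = 7.7 - 0.1 * 3.1 = 7.39
Absolute difference = |7.669 - 7.39|
= 0.2790

0.2790


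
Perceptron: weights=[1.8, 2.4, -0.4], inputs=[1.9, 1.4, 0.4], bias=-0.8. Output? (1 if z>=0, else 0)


z = w . x + b
= 1.8*1.9 + 2.4*1.4 + -0.4*0.4 + -0.8
= 3.42 + 3.36 + -0.16 + -0.8
= 6.62 + -0.8
= 5.82
Since z = 5.82 >= 0, output = 1

1


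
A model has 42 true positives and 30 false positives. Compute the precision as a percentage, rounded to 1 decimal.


Precision = TP / (TP + FP) * 100
= 42 / (42 + 30)
= 42 / 72
= 0.5833
= 58.3%

58.3


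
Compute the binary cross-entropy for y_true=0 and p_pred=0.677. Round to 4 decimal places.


For y=0: Loss = -log(1-p)
= -log(1 - 0.677)
= -log(0.323)
= -(-1.1301)
= 1.1301

1.1301


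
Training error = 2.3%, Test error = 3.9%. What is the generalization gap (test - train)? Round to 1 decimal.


Generalization gap = test_error - train_error
= 3.9 - 2.3
= 1.6%
A small gap suggests good generalization.

1.6


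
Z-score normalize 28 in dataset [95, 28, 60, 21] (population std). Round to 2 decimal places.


Mean = (95 + 28 + 60 + 21) / 4 = 51.0
Variance = sum((x_i - mean)^2) / n = 861.5
Std = sqrt(861.5) = 29.3513
Z = (x - mean) / std
= (28 - 51.0) / 29.3513
= -23.0 / 29.3513
= -0.78

-0.78


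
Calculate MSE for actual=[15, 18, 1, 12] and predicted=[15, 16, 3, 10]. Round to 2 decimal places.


Differences: [0, 2, -2, 2]
Squared errors: [0, 4, 4, 4]
Sum of squared errors = 12
MSE = 12 / 4 = 3.00

3.00


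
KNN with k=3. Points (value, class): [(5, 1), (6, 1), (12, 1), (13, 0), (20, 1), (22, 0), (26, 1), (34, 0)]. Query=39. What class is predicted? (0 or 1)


Distances from query 39:
Point 34 (class 0): distance = 5
Point 26 (class 1): distance = 13
Point 22 (class 0): distance = 17
K=3 nearest neighbors: classes = [0, 1, 0]
Votes for class 1: 1 / 3
Majority vote => class 0

0


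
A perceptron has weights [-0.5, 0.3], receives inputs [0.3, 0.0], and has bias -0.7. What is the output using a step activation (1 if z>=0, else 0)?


z = w . x + b
= -0.5*0.3 + 0.3*0.0 + -0.7
= -0.15 + 0.0 + -0.7
= -0.15 + -0.7
= -0.85
Since z = -0.85 < 0, output = 0

0


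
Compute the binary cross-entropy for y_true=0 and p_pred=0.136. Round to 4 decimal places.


For y=0: Loss = -log(1-p)
= -log(1 - 0.136)
= -log(0.864)
= -(-0.1462)
= 0.1462

0.1462


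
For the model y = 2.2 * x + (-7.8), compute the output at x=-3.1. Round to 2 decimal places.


y = 2.2 * -3.1 + (-7.8)
= -6.82 + (-7.8)
= -14.62

-14.62


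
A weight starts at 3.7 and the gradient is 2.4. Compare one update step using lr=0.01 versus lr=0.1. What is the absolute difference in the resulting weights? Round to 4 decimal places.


With lr=0.01: w_new = 3.7 - 0.01 * 2.4 = 3.676
With lr=0.1: w_new = 3.7 - 0.1 * 2.4 = 3.46
Absolute difference = |3.676 - 3.46|
= 0.2160

0.2160


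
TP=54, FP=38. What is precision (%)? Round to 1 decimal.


Precision = TP / (TP + FP) * 100
= 54 / (54 + 38)
= 54 / 92
= 0.587
= 58.7%

58.7


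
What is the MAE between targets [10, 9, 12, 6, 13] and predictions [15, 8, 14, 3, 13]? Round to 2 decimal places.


Absolute errors: [5, 1, 2, 3, 0]
Sum of absolute errors = 11
MAE = 11 / 5 = 2.20

2.20


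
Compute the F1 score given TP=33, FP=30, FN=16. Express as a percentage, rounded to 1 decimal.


Precision = TP / (TP + FP) = 33 / 63 = 0.5238
Recall = TP / (TP + FN) = 33 / 49 = 0.6735
F1 = 2 * P * R / (P + R)
= 2 * 0.5238 * 0.6735 / (0.5238 + 0.6735)
= 0.7055 / 1.1973
= 0.5893
As percentage: 58.9%

58.9


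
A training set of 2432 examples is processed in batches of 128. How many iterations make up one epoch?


Iterations per epoch = dataset_size / batch_size
= 2432 / 128
= 19

19


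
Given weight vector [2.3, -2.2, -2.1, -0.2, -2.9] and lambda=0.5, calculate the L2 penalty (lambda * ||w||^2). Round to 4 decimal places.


Squaring each weight:
2.3^2 = 5.29
(-2.2)^2 = 4.84
(-2.1)^2 = 4.41
(-0.2)^2 = 0.04
(-2.9)^2 = 8.41
Sum of squares = 22.99
Penalty = 0.5 * 22.99 = 11.4950

11.4950


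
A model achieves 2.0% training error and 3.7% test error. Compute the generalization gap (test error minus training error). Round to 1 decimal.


Generalization gap = test_error - train_error
= 3.7 - 2.0
= 1.7%
A small gap suggests good generalization.

1.7


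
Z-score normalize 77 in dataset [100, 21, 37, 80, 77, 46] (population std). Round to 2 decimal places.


Mean = (100 + 21 + 37 + 80 + 77 + 46) / 6 = 60.1667
Variance = sum((x_i - mean)^2) / n = 755.8056
Std = sqrt(755.8056) = 27.4919
Z = (x - mean) / std
= (77 - 60.1667) / 27.4919
= 16.8333 / 27.4919
= 0.61

0.61


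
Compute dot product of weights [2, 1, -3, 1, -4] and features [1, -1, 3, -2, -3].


Element-wise products:
2 * 1 = 2
1 * -1 = -1
-3 * 3 = -9
1 * -2 = -2
-4 * -3 = 12
Sum = 2 + -1 + -9 + -2 + 12
= 2

2


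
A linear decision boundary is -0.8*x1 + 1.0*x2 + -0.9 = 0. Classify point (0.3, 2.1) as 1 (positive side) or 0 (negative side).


Compute -0.8 * 0.3 + 1.0 * 2.1 + -0.9
= -0.24 + 2.1 + -0.9
= 0.96
Since 0.96 >= 0, the point is on the positive side.

1


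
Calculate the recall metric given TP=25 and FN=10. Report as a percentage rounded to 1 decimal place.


Recall = TP / (TP + FN) * 100
= 25 / (25 + 10)
= 25 / 35
= 0.7143
= 71.4%

71.4


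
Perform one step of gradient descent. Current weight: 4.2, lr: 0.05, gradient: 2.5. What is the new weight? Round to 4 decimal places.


w_new = w_old - lr * gradient
= 4.2 - 0.05 * 2.5
= 4.2 - (0.125)
= 4.0750

4.0750


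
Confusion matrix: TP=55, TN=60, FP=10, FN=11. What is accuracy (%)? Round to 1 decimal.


Accuracy = (TP + TN) / (TP + TN + FP + FN) * 100
= (55 + 60) / (55 + 60 + 10 + 11)
= 115 / 136
= 0.8456
= 84.6%

84.6


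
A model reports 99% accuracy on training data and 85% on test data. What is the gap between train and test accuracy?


Gap = train_accuracy - test_accuracy
= 99 - 85
= 14%
This gap suggests the model is overfitting.

14


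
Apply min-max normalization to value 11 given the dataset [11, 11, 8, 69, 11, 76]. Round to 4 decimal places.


Min = 8, Max = 76
Range = 76 - 8 = 68
Scaled = (x - min) / (max - min)
= (11 - 8) / 68
= 3 / 68
= 0.0441

0.0441


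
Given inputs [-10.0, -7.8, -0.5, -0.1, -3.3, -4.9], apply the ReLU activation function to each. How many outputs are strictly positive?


ReLU(x) = max(0, x) for each element:
ReLU(-10.0) = 0
ReLU(-7.8) = 0
ReLU(-0.5) = 0
ReLU(-0.1) = 0
ReLU(-3.3) = 0
ReLU(-4.9) = 0
Active neurons (>0): 0

0


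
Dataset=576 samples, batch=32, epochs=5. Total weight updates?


Iterations per epoch = 576 / 32 = 18
Total updates = iterations_per_epoch * epochs
= 18 * 5
= 90

90


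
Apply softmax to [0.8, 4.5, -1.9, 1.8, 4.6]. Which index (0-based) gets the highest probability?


Softmax is a monotonic transformation, so it preserves the argmax.
We need to find the index of the maximum logit.
Index 0: 0.8
Index 1: 4.5
Index 2: -1.9
Index 3: 1.8
Index 4: 4.6
Maximum logit = 4.6 at index 4

4


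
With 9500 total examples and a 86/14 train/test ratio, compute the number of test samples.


Train samples = 9500 * 86% = 8170
Test samples = 9500 - 8170
= 1330

1330


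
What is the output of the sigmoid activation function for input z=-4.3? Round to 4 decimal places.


sigmoid(z) = 1 / (1 + exp(-z))
exp(-(-4.3)) = exp(4.3) = 73.6998
1 + 73.6998 = 74.6998
1 / 74.6998 = 0.0134

0.0134


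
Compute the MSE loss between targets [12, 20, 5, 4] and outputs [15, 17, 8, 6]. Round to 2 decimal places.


Differences: [-3, 3, -3, -2]
Squared errors: [9, 9, 9, 4]
Sum of squared errors = 31
MSE = 31 / 4 = 7.75

7.75


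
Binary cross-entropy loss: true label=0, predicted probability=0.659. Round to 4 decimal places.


For y=0: Loss = -log(1-p)
= -log(1 - 0.659)
= -log(0.341)
= -(-1.0759)
= 1.0759

1.0759


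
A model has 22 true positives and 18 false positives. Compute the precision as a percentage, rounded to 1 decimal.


Precision = TP / (TP + FP) * 100
= 22 / (22 + 18)
= 22 / 40
= 0.55
= 55.0%

55.0


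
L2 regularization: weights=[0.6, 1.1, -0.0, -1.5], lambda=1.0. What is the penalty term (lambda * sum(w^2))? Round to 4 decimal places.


Squaring each weight:
0.6^2 = 0.36
1.1^2 = 1.21
(-0.0)^2 = 0.0
(-1.5)^2 = 2.25
Sum of squares = 3.82
Penalty = 1.0 * 3.82 = 3.8200

3.8200


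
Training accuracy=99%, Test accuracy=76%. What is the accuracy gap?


Gap = train_accuracy - test_accuracy
= 99 - 76
= 23%
This large gap strongly indicates overfitting.

23


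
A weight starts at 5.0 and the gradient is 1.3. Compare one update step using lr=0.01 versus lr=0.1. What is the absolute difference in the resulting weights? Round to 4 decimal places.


With lr=0.01: w_new = 5.0 - 0.01 * 1.3 = 4.987
With lr=0.1: w_new = 5.0 - 0.1 * 1.3 = 4.87
Absolute difference = |4.987 - 4.87|
= 0.1170

0.1170


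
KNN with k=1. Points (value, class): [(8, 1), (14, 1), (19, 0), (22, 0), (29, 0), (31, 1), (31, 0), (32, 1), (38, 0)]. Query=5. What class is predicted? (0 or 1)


Distances from query 5:
Point 8 (class 1): distance = 3
K=1 nearest neighbors: classes = [1]
Votes for class 1: 1 / 1
Majority vote => class 1

1


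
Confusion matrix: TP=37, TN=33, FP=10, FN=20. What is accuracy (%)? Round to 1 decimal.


Accuracy = (TP + TN) / (TP + TN + FP + FN) * 100
= (37 + 33) / (37 + 33 + 10 + 20)
= 70 / 100
= 0.7
= 70.0%

70.0


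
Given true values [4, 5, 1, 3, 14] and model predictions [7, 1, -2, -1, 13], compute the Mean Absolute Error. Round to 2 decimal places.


Absolute errors: [3, 4, 3, 4, 1]
Sum of absolute errors = 15
MAE = 15 / 5 = 3.00

3.00


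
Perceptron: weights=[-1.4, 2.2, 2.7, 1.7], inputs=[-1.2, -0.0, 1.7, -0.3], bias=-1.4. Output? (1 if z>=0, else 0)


z = w . x + b
= -1.4*-1.2 + 2.2*-0.0 + 2.7*1.7 + 1.7*-0.3 + -1.4
= 1.68 + -0.0 + 4.59 + -0.51 + -1.4
= 5.76 + -1.4
= 4.36
Since z = 4.36 >= 0, output = 1

1


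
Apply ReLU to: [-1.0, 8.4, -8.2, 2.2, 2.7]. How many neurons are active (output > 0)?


ReLU(x) = max(0, x) for each element:
ReLU(-1.0) = 0
ReLU(8.4) = 8.4
ReLU(-8.2) = 0
ReLU(2.2) = 2.2
ReLU(2.7) = 2.7
Active neurons (>0): 3

3


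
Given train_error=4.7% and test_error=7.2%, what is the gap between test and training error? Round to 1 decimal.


Generalization gap = test_error - train_error
= 7.2 - 4.7
= 2.5%
A moderate gap.

2.5


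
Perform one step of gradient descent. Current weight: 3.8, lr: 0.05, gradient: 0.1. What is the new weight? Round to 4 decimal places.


w_new = w_old - lr * gradient
= 3.8 - 0.05 * 0.1
= 3.8 - (0.005)
= 3.7950

3.7950


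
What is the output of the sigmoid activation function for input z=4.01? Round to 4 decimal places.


sigmoid(z) = 1 / (1 + exp(-z))
exp(-(4.01)) = exp(-4.01) = 0.0181
1 + 0.0181 = 1.0181
1 / 1.0181 = 0.9822

0.9822


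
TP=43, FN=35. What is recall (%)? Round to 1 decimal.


Recall = TP / (TP + FN) * 100
= 43 / (43 + 35)
= 43 / 78
= 0.5513
= 55.1%

55.1


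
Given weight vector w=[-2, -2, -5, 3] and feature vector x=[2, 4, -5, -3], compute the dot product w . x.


Element-wise products:
-2 * 2 = -4
-2 * 4 = -8
-5 * -5 = 25
3 * -3 = -9
Sum = -4 + -8 + 25 + -9
= 4

4


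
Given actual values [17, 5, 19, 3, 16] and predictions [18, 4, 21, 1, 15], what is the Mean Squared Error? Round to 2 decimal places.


Differences: [-1, 1, -2, 2, 1]
Squared errors: [1, 1, 4, 4, 1]
Sum of squared errors = 11
MSE = 11 / 5 = 2.20

2.20


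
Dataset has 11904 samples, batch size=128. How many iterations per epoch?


Iterations per epoch = dataset_size / batch_size
= 11904 / 128
= 93

93


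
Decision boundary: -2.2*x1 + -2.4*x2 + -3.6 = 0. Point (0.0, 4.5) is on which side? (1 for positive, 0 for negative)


Compute -2.2 * 0.0 + -2.4 * 4.5 + -3.6
= -0.0 + -10.8 + -3.6
= -14.4
Since -14.4 < 0, the point is on the negative side.

0


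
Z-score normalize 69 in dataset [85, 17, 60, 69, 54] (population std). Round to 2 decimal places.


Mean = (85 + 17 + 60 + 69 + 54) / 5 = 57.0
Variance = sum((x_i - mean)^2) / n = 509.2
Std = sqrt(509.2) = 22.5655
Z = (x - mean) / std
= (69 - 57.0) / 22.5655
= 12.0 / 22.5655
= 0.53

0.53


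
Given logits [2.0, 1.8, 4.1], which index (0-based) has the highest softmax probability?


Softmax is a monotonic transformation, so it preserves the argmax.
We need to find the index of the maximum logit.
Index 0: 2.0
Index 1: 1.8
Index 2: 4.1
Maximum logit = 4.1 at index 2

2


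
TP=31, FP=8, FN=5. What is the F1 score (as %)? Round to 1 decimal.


Precision = TP / (TP + FP) = 31 / 39 = 0.7949
Recall = TP / (TP + FN) = 31 / 36 = 0.8611
F1 = 2 * P * R / (P + R)
= 2 * 0.7949 * 0.8611 / (0.7949 + 0.8611)
= 1.3689 / 1.656
= 0.8267
As percentage: 82.7%

82.7


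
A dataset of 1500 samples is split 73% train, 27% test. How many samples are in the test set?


Train samples = 1500 * 73% = 1095
Test samples = 1500 - 1095
= 405

405


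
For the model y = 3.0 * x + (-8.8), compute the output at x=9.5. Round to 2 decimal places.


y = 3.0 * 9.5 + (-8.8)
= 28.5 + (-8.8)
= 19.70

19.70


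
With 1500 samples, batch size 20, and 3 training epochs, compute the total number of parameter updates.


Iterations per epoch = 1500 / 20 = 75
Total updates = iterations_per_epoch * epochs
= 75 * 3
= 225

225


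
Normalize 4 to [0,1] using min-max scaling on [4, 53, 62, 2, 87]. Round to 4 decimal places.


Min = 2, Max = 87
Range = 87 - 2 = 85
Scaled = (x - min) / (max - min)
= (4 - 2) / 85
= 2 / 85
= 0.0235

0.0235


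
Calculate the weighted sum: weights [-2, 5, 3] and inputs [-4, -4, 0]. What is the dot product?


Element-wise products:
-2 * -4 = 8
5 * -4 = -20
3 * 0 = 0
Sum = 8 + -20 + 0
= -12

-12


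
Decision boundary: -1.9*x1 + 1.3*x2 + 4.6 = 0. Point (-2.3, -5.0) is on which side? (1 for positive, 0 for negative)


Compute -1.9 * -2.3 + 1.3 * -5.0 + 4.6
= 4.37 + -6.5 + 4.6
= 2.47
Since 2.47 >= 0, the point is on the positive side.

1


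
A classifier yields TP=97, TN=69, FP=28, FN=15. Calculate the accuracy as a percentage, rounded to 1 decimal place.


Accuracy = (TP + TN) / (TP + TN + FP + FN) * 100
= (97 + 69) / (97 + 69 + 28 + 15)
= 166 / 209
= 0.7943
= 79.4%

79.4


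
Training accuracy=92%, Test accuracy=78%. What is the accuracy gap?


Gap = train_accuracy - test_accuracy
= 92 - 78
= 14%
This gap suggests the model is overfitting.

14
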